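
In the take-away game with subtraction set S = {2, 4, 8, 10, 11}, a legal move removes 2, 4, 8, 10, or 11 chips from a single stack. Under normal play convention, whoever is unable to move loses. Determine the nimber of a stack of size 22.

1

n :  0  1  2  3  4  5  6  7  8  9 10 11 12 13 14 15 16 17 18 19 20 21 22
G :  0  0  1  1  2  2  0  0  1  1  2  2  3  0  4  1  5  2  3  0  0  1  1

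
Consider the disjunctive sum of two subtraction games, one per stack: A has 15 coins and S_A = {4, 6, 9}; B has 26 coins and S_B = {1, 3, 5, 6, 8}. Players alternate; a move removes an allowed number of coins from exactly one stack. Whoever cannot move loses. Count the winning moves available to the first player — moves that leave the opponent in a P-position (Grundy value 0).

Stack A, S = {4, 6, 9}:
G(0) = 0
G(1) = mex{} = 0
G(2) = mex{} = 0
G(3) = mex{} = 0
G(4) = mex{0} = 1
G(5) = mex{0} = 1
G(6) = mex{0,0} = 1
G(7) = mex{0,0} = 1
G(8) = mex{1,0} = 2
G(9) = mex{1,0,0} = 2
G(10) = mex{1,1,0} = 2
G(11) = mex{1,1,0} = 2
G(12) = mex{2,1,0} = 3
G(13) = mex{2,1,1} = 0
G(14) = mex{2,2,1} = 0
G(15) = mex{2,2,1} = 0
G_A(15) = 0.
Stack B, S = {1, 3, 5, 6, 8}:
G(0) = 0
G(1) = mex{0} = 1
G(2) = mex{1} = 0
G(3) = mex{0,0} = 1
G(4) = mex{1,1} = 0
G(5) = mex{0,0,0} = 1
G(6) = mex{1,1,1,0} = 2
G(7) = mex{2,0,0,1} = 3
G(8) = mex{3,1,1,0,0} = 2
G(9) = mex{2,2,0,1,1} = 3
G(10) = mex{3,3,1,0,0} = 2
G(11) = mex{2,2,2,1,1} = 0
G(12) = mex{0,3,3,2,0} = 1
G(13) = mex{1,2,2,3,1} = 0
G(14) = mex{0,0,3,2,2} = 1
G(15) = mex{1,1,2,3,3} = 0
G(16) = mex{0,0,0,2,2} = 1
G(17) = mex{1,1,1,0,3} = 2
G(18) = mex{2,0,0,1,2} = 3
G(19) = mex{3,1,1,0,0} = 2
G(20) = mex{2,2,0,1,1} = 3
G(21) = mex{3,3,1,0,0} = 2
G(22) = mex{2,2,2,1,1} = 0
G(23) = mex{0,3,3,2,0} = 1
G(24) = mex{1,2,2,3,1} = 0
G(25) = mex{0,0,3,2,2} = 1
G(26) = mex{1,1,2,3,3} = 0
G_B(26) = 0.
Combined Grundy value = 0 ⊕ 0 = 0.
A winning move leaves total XOR = 0, i.e. changes one component's Grundy value g to g ⊕ X where X is the current total.
Stack A: target g' = 0⊕0 = 0, but every legal move changes the Grundy value (mex property), so 0 moves.
Stack B: target g' = 0⊕0 = 0, but every legal move changes the Grundy value (mex property), so 0 moves.

0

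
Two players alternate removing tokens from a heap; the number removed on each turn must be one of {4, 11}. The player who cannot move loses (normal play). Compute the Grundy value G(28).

1

G(0) = 0
G(1) = mex{} = 0
G(2) = mex{} = 0
G(3) = mex{} = 0
G(4) = mex{0} = 1
G(5) = mex{0} = 1
G(6) = mex{0} = 1
G(7) = mex{0} = 1
G(8) = mex{1} = 0
G(9) = mex{1} = 0
G(10) = mex{1} = 0
G(11) = mex{1,0} = 2
G(12) = mex{0,0} = 1
G(13) = mex{0,0} = 1
G(14) = mex{0,0} = 1
G(15) = mex{2,1} = 0
G(16) = mex{1,1} = 0
G(17) = mex{1,1} = 0
G(18) = mex{1,1} = 0
G(19) = mex{0,0} = 1
G(20) = mex{0,0} = 1
G(21) = mex{0,0} = 1
G(22) = mex{0,2} = 1
G(23) = mex{1,1} = 0
G(24) = mex{1,1} = 0
G(25) = mex{1,1} = 0
G(26) = mex{1,0} = 2
G(27) = mex{0,0} = 1
G(28) = mex{0,0} = 1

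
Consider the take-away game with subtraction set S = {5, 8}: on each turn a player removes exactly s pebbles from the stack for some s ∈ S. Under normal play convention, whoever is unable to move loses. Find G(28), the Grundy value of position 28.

n :  0  1  2  3  4  5  6  7  8  9 10 11 12 13 14 15 16 17 18 19 20 21 22 23 24 25 26 27 28
G :  0  0  0  0  0  1  1  1  1  1  2  2  2  0  0  0  0  0  1  1  1  1  1  2  2  2  0  0  0

0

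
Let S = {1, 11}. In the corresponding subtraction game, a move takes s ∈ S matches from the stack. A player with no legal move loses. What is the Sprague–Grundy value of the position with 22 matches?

0

G(0) = 0
G(1) = mex{0} = 1
G(2) = mex{1} = 0
G(3) = mex{0} = 1
G(4) = mex{1} = 0
G(5) = mex{0} = 1
G(6) = mex{1} = 0
G(7) = mex{0} = 1
G(8) = mex{1} = 0
G(9) = mex{0} = 1
G(10) = mex{1} = 0
G(11) = mex{0,0} = 1
G(12) = mex{1,1} = 0
G(13) = mex{0,0} = 1
G(14) = mex{1,1} = 0
G(15) = mex{0,0} = 1
G(16) = mex{1,1} = 0
G(17) = mex{0,0} = 1
G(18) = mex{1,1} = 0
G(19) = mex{0,0} = 1
G(20) = mex{1,1} = 0
G(21) = mex{0,0} = 1
G(22) = mex{1,1} = 0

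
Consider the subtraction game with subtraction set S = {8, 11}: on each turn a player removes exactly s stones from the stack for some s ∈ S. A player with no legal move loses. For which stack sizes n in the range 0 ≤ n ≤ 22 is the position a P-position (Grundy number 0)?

0, 1, 2, 3, 4, 5, 6, 7, 19, 20, 21, 22

n :  0  1  2  3  4  5  6  7  8  9 10 11 12 13 14 15 16 17 18 19 20 21 22
G :  0  0  0  0  0  0  0  0  1  1  1  1  1  1  1  1  2  2  2  0  0  0  0
P-positions are exactly the n with G(n) = 0.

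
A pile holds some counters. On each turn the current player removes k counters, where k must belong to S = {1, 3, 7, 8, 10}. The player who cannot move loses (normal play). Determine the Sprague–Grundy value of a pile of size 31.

1

n :  0  1  2  3  4  5  6  7  8  9 10 11 12 13 14 15 16 17 18 19 20 21 22 23 24 25 26 27 28 29 30 31
G :  0  1  0  1  0  1  0  1  2  3  2  3  2  3  2  0  1  0  1  0  1  0  1  2  3  2  3  2  3  2  0  1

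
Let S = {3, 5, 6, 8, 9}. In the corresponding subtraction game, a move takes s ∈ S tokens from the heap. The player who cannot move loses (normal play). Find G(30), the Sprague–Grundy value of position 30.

2

G(0) = 0
G(1) = mex{} = 0
G(2) = mex{} = 0
G(3) = mex{0} = 1
G(4) = mex{0} = 1
G(5) = mex{0,0} = 1
G(6) = mex{1,0,0} = 2
G(7) = mex{1,0,0} = 2
G(8) = mex{1,1,0,0} = 2
G(9) = mex{2,1,1,0,0} = 3
G(10) = mex{2,1,1,0,0} = 3
G(11) = mex{2,2,1,1,0} = 3
G(12) = mex{3,2,2,1,1} = 0
G(13) = mex{3,2,2,1,1} = 0
G(14) = mex{3,3,2,2,1} = 0
G(15) = mex{0,3,3,2,2} = 1
G(16) = mex{0,3,3,2,2} = 1
G(17) = mex{0,0,3,3,2} = 1
G(18) = mex{1,0,0,3,3} = 2
G(19) = mex{1,0,0,3,3} = 2
G(20) = mex{1,1,0,0,3} = 2
G(21) = mex{2,1,1,0,0} = 3
G(22) = mex{2,1,1,0,0} = 3
G(23) = mex{2,2,1,1,0} = 3
G(24) = mex{3,2,2,1,1} = 0
G(25) = mex{3,2,2,1,1} = 0
G(26) = mex{3,3,2,2,1} = 0
G(27) = mex{0,3,3,2,2} = 1
G(28) = mex{0,3,3,2,2} = 1
G(29) = mex{0,0,3,3,2} = 1
G(30) = mex{1,0,0,3,3} = 2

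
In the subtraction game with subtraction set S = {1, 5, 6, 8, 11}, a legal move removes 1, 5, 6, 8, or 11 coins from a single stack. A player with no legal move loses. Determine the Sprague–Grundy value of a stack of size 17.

1

n :  0  1  2  3  4  5  6  7  8  9 10 11 12 13 14 15 16 17
G :  0  1  0  1  0  1  2  3  2  3  2  3  4  5  0  1  0  1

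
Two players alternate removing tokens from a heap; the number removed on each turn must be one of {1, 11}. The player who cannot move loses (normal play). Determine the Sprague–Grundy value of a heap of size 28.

G(0) = 0
G(1) = mex{0} = 1
G(2) = mex{1} = 0
G(3) = mex{0} = 1
G(4) = mex{1} = 0
G(5) = mex{0} = 1
G(6) = mex{1} = 0
G(7) = mex{0} = 1
G(8) = mex{1} = 0
G(9) = mex{0} = 1
G(10) = mex{1} = 0
G(11) = mex{0,0} = 1
G(12) = mex{1,1} = 0
G(13) = mex{0,0} = 1
G(14) = mex{1,1} = 0
G(15) = mex{0,0} = 1
G(16) = mex{1,1} = 0
G(17) = mex{0,0} = 1
G(18) = mex{1,1} = 0
G(19) = mex{0,0} = 1
G(20) = mex{1,1} = 0
G(21) = mex{0,0} = 1
G(22) = mex{1,1} = 0
G(23) = mex{0,0} = 1
G(24) = mex{1,1} = 0
G(25) = mex{0,0} = 1
G(26) = mex{1,1} = 0
G(27) = mex{0,0} = 1
G(28) = mex{1,1} = 0

0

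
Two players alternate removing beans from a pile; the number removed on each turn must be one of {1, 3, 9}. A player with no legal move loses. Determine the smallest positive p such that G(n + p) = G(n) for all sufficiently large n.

n :  0  1  2  3  4  5  6  7  8  9 10 11 12 13 14
G :  0  1  0  1  0  1  0  1  0  1  0  1  0  1  0
G(n+2) = G(n) holds for n = 0,…,8 (a full window of length max(S) = 9), so the sequence is purely periodic with period 2.

2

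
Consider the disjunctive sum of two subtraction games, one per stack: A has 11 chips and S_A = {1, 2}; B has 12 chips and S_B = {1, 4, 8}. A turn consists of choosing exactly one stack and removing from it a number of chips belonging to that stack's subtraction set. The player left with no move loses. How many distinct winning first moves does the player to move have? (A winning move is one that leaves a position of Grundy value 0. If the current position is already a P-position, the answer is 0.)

Stack A, S = {1, 2}:
n :  0  1  2  3  4  5  6  7  8  9 10 11
G :  0  1  2  0  1  2  0  1  2  0  1  2
G_A(11) = 2.
Stack B, S = {1, 4, 8}:
G(0) = 0
G(1) = mex{0} = 1
G(2) = mex{1} = 0
G(3) = mex{0} = 1
G(4) = mex{1,0} = 2
G(5) = mex{2,1} = 0
G(6) = mex{0,0} = 1
G(7) = mex{1,1} = 0
G(8) = mex{0,2,0} = 1
G(9) = mex{1,0,1} = 2
G(10) = mex{2,1,0} = 3
G(11) = mex{3,0,1} = 2
G(12) = mex{2,1,2} = 0
G_B(12) = 0.
Combined Grundy value = 2 ⊕ 0 = 2.
A winning move leaves total XOR = 0, i.e. changes one component's Grundy value g to g ⊕ X where X is the current total.
Stack A: need g' = 2⊕2 = 0. Options: 11−1→G=1, 11−2→G=0. Hits: 1.
Stack B: need g' = 0⊕2 = 2. Options: 12−1→G=2, 12−4→G=1, 12−8→G=2. Hits: 2.

3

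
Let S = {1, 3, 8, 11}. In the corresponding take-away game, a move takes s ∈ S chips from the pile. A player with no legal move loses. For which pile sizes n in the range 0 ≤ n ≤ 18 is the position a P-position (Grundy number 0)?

n :  0  1  2  3  4  5  6  7  8  9 10 11 12 13 14 15 16 17 18
G :  0  1  0  1  0  1  0  1  2  3  2  3  2  3  2  3  0  1  0
P-positions are exactly the n with G(n) = 0.

0, 2, 4, 6, 16, 18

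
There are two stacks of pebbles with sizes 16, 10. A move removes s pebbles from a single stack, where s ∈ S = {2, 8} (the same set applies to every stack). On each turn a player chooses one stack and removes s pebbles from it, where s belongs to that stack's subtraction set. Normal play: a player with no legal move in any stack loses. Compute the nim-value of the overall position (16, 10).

All stacks use S = {2, 8}:
G(0) = 0
G(1) = mex{} = 0
G(2) = mex{0} = 1
G(3) = mex{0} = 1
G(4) = mex{1} = 0
G(5) = mex{1} = 0
G(6) = mex{0} = 1
G(7) = mex{0} = 1
G(8) = mex{1,0} = 2
G(9) = mex{1,0} = 2
G(10) = mex{2,1} = 0
G(11) = mex{2,1} = 0
G(12) = mex{0,0} = 1
G(13) = mex{0,0} = 1
G(14) = mex{1,1} = 0
G(15) = mex{1,1} = 0
G(16) = mex{0,2} = 1
Stack A: G(16) = 1.
Stack B: G(10) = 0.
Combined Grundy value = 1 ⊕ 0 = 1.

1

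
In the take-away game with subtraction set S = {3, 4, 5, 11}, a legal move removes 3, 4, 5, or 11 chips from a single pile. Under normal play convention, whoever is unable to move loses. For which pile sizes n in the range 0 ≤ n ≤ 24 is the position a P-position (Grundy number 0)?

0, 1, 2, 8, 9, 10, 16, 17, 18, 24

G(0) = 0
G(1) = mex{} = 0
G(2) = mex{} = 0
G(3) = mex{0} = 1
G(4) = mex{0,0} = 1
G(5) = mex{0,0,0} = 1
G(6) = mex{1,0,0} = 2
G(7) = mex{1,1,0} = 2
G(8) = mex{1,1,1} = 0
G(9) = mex{2,1,1} = 0
G(10) = mex{2,2,1} = 0
G(11) = mex{0,2,2,0} = 1
G(12) = mex{0,0,2,0} = 1
G(13) = mex{0,0,0,0} = 1
G(14) = mex{1,0,0,1} = 2
G(15) = mex{1,1,0,1} = 2
G(16) = mex{1,1,1,1} = 0
G(17) = mex{2,1,1,2} = 0
G(18) = mex{2,2,1,2} = 0
G(19) = mex{0,2,2,0} = 1
G(20) = mex{0,0,2,0} = 1
G(21) = mex{0,0,0,0} = 1
G(22) = mex{1,0,0,1} = 2
G(23) = mex{1,1,0,1} = 2
G(24) = mex{1,1,1,1} = 0
P-positions are exactly the n with G(n) = 0.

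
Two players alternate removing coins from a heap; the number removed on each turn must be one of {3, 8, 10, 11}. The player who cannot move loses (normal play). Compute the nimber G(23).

n :  0  1  2  3  4  5  6  7  8  9 10 11 12 13 14 15 16 17 18 19 20 21 22 23
G :  0  0  0  1  1  1  0  0  2  1  1  3  2  2  2  3  3  3  4  0  0  0  1  1

1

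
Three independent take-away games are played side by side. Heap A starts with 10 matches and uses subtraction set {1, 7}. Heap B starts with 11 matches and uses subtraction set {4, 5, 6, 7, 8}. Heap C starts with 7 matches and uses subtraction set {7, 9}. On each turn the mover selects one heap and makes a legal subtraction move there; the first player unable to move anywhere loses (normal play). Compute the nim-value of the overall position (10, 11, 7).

Heap A, S = {1, 7}:
n :  0  1  2  3  4  5  6  7  8  9 10
G :  0  1  0  1  0  1  0  1  0  1  0
G_A(10) = 0.
Heap B, S = {4, 5, 6, 7, 8}:
G(0) = 0
G(1) = mex{} = 0
G(2) = mex{} = 0
G(3) = mex{} = 0
G(4) = mex{0} = 1
G(5) = mex{0,0} = 1
G(6) = mex{0,0,0} = 1
G(7) = mex{0,0,0,0} = 1
G(8) = mex{1,0,0,0,0} = 2
G(9) = mex{1,1,0,0,0} = 2
G(10) = mex{1,1,1,0,0} = 2
G(11) = mex{1,1,1,1,0} = 2
G_B(11) = 2.
Heap C, S = {7, 9}:
n : 0 1 2 3 4 5 6 7
G : 0 0 0 0 0 0 0 1
G_C(7) = 1.
Combined Grundy value = 0 ⊕ 2 ⊕ 1 = 3.

3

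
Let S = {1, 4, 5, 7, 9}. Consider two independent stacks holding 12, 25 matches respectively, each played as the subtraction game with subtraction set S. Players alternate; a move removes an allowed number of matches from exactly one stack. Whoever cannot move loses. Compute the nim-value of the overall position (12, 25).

3

All stacks use S = {1, 4, 5, 7, 9}:
G(0) = 0
G(1) = mex{0} = 1
G(2) = mex{1} = 0
G(3) = mex{0} = 1
G(4) = mex{1,0} = 2
G(5) = mex{2,1,0} = 3
G(6) = mex{3,0,1} = 2
G(7) = mex{2,1,0,0} = 3
G(8) = mex{3,2,1,1} = 0
G(9) = mex{0,3,2,0,0} = 1
G(10) = mex{1,2,3,1,1} = 0
G(11) = mex{0,3,2,2,0} = 1
G(12) = mex{1,0,3,3,1} = 2
G(13) = mex{2,1,0,2,2} = 3
G(14) = mex{3,0,1,3,3} = 2
G(15) = mex{2,1,0,0,2} = 3
G(16) = mex{3,2,1,1,3} = 0
G(17) = mex{0,3,2,0,0} = 1
G(18) = mex{1,2,3,1,1} = 0
G(19) = mex{0,3,2,2,0} = 1
G(20) = mex{1,0,3,3,1} = 2
G(21) = mex{2,1,0,2,2} = 3
G(22) = mex{3,0,1,3,3} = 2
G(23) = mex{2,1,0,0,2} = 3
G(24) = mex{3,2,1,1,3} = 0
G(25) = mex{0,3,2,0,0} = 1
Stack A: G(12) = 2.
Stack B: G(25) = 1.
Combined Grundy value = 2 ⊕ 1 = 3.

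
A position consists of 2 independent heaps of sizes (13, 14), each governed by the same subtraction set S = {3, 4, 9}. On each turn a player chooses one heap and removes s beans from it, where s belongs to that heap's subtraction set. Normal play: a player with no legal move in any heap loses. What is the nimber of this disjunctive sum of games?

All heaps use S = {3, 4, 9}:
n :  0  1  2  3  4  5  6  7  8  9 10 11 12 13 14
G :  0  0  0  1  1  1  2  0  0  3  1  1  2  0  0
Heap A: G(13) = 0.
Heap B: G(14) = 0.
Combined Grundy value = 0 ⊕ 0 = 0.

0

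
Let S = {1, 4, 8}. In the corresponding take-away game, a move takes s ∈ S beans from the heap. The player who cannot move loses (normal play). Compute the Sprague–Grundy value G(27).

n :  0  1  2  3  4  5  6  7  8  9 10 11 12 13 14 15 16 17 18 19 20 21 22 23 24 25 26 27
G :  0  1  0  1  2  0  1  0  1  2  3  2  0  1  0  1  2  0  1  0  1  2  3  2  0  1  0  1

1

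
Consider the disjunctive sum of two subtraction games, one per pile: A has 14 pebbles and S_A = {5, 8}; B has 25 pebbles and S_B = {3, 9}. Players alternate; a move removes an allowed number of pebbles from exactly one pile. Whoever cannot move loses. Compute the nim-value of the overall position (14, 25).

Pile A, S = {5, 8}:
n :  0  1  2  3  4  5  6  7  8  9 10 11 12 13 14
G :  0  0  0  0  0  1  1  1  1  1  2  2  2  0  0
G_A(14) = 0.
Pile B, S = {3, 9}:
G(0) = 0
G(1) = mex{} = 0
G(2) = mex{} = 0
G(3) = mex{0} = 1
G(4) = mex{0} = 1
G(5) = mex{0} = 1
G(6) = mex{1} = 0
G(7) = mex{1} = 0
G(8) = mex{1} = 0
G(9) = mex{0,0} = 1
G(10) = mex{0,0} = 1
G(11) = mex{0,0} = 1
G(12) = mex{1,1} = 0
G(13) = mex{1,1} = 0
G(14) = mex{1,1} = 0
G(15) = mex{0,0} = 1
G(16) = mex{0,0} = 1
G(17) = mex{0,0} = 1
G(18) = mex{1,1} = 0
G(19) = mex{1,1} = 0
G(20) = mex{1,1} = 0
G(21) = mex{0,0} = 1
G(22) = mex{0,0} = 1
G(23) = mex{0,0} = 1
G(24) = mex{1,1} = 0
G(25) = mex{1,1} = 0
G_B(25) = 0.
Combined Grundy value = 0 ⊕ 0 = 0.

0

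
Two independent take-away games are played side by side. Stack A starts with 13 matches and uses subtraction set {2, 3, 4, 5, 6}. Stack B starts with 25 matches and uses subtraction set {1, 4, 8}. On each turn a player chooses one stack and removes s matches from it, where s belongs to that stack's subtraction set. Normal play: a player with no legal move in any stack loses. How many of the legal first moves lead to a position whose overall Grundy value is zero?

3

Stack A, S = {2, 3, 4, 5, 6}:
n :  0  1  2  3  4  5  6  7  8  9 10 11 12 13
G :  0  0  1  1  2  2  3  3  0  0  1  1  2  2
G_A(13) = 2.
Stack B, S = {1, 4, 8}:
n :  0  1  2  3  4  5  6  7  8  9 10 11 12 13 14 15 16 17 18 19 20 21 22 23 24 25
G :  0  1  0  1  2  0  1  0  1  2  3  2  0  1  0  1  2  0  1  0  1  2  3  2  0  1
G_B(25) = 1.
Combined Grundy value = 2 ⊕ 1 = 3.
A winning move leaves total XOR = 0, i.e. changes one component's Grundy value g to g ⊕ X where X is the current total.
Stack A: need g' = 2⊕3 = 1. Options: 13−2→G=1, 13−3→G=1, 13−4→G=0, 13−5→G=0, 13−6→G=3. Hits: 2.
Stack B: need g' = 1⊕3 = 2. Options: 25−1→G=0, 25−4→G=2, 25−8→G=0. Hits: 1.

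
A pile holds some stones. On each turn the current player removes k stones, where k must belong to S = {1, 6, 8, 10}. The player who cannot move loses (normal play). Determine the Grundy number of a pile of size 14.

3

n :  0  1  2  3  4  5  6  7  8  9 10 11 12 13 14
G :  0  1  0  1  0  1  2  0  1  0  1  0  1  2  3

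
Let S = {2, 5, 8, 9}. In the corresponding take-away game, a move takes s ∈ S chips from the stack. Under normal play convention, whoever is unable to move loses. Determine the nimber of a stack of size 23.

1

G(0) = 0
G(1) = mex{} = 0
G(2) = mex{0} = 1
G(3) = mex{0} = 1
G(4) = mex{1} = 0
G(5) = mex{1,0} = 2
G(6) = mex{0,0} = 1
G(7) = mex{2,1} = 0
G(8) = mex{1,1,0} = 2
G(9) = mex{0,0,0,0} = 1
G(10) = mex{2,2,1,0} = 3
G(11) = mex{1,1,1,1} = 0
G(12) = mex{3,0,0,1} = 2
G(13) = mex{0,2,2,0} = 1
G(14) = mex{2,1,1,2} = 0
G(15) = mex{1,3,0,1} = 2
G(16) = mex{0,0,2,0} = 1
G(17) = mex{2,2,1,2} = 0
G(18) = mex{1,1,3,1} = 0
G(19) = mex{0,0,0,3} = 1
G(20) = mex{0,2,2,0} = 1
G(21) = mex{1,1,1,2} = 0
G(22) = mex{1,0,0,1} = 2
G(23) = mex{0,0,2,0} = 1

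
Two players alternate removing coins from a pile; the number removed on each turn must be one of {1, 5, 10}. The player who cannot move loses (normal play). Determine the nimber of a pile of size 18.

G(0) = 0
G(1) = mex{0} = 1
G(2) = mex{1} = 0
G(3) = mex{0} = 1
G(4) = mex{1} = 0
G(5) = mex{0,0} = 1
G(6) = mex{1,1} = 0
G(7) = mex{0,0} = 1
G(8) = mex{1,1} = 0
G(9) = mex{0,0} = 1
G(10) = mex{1,1,0} = 2
G(11) = mex{2,0,1} = 3
G(12) = mex{3,1,0} = 2
G(13) = mex{2,0,1} = 3
G(14) = mex{3,1,0} = 2
G(15) = mex{2,2,1} = 0
G(16) = mex{0,3,0} = 1
G(17) = mex{1,2,1} = 0
G(18) = mex{0,3,0} = 1

1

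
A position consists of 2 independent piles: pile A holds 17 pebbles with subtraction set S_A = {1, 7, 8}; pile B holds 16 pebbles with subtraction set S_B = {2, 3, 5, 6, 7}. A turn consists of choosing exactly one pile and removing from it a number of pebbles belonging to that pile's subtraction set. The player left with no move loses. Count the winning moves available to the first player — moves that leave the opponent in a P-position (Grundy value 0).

3

Pile A, S = {1, 7, 8}:
n :  0  1  2  3  4  5  6  7  8  9 10 11 12 13 14 15 16 17
G :  0  1  0  1  0  1  0  1  2  3  2  3  2  3  2  0  1  0
G_A(17) = 0.
Pile B, S = {2, 3, 5, 6, 7}:
G(0) = 0
G(1) = mex{} = 0
G(2) = mex{0} = 1
G(3) = mex{0,0} = 1
G(4) = mex{1,0} = 2
G(5) = mex{1,1,0} = 2
G(6) = mex{2,1,0,0} = 3
G(7) = mex{2,2,1,0,0} = 3
G(8) = mex{3,2,1,1,0} = 4
G(9) = mex{3,3,2,1,1} = 0
G(10) = mex{4,3,2,2,1} = 0
G(11) = mex{0,4,3,2,2} = 1
G(12) = mex{0,0,3,3,2} = 1
G(13) = mex{1,0,4,3,3} = 2
G(14) = mex{1,1,0,4,3} = 2
G(15) = mex{2,1,0,0,4} = 3
G(16) = mex{2,2,1,0,0} = 3
G_B(16) = 3.
Combined Grundy value = 0 ⊕ 3 = 3.
A winning move leaves total XOR = 0, i.e. changes one component's Grundy value g to g ⊕ X where X is the current total.
Pile A: need g' = 0⊕3 = 3. Options: 17−1→G=1, 17−7→G=2, 17−8→G=3. Hits: 1.
Pile B: need g' = 3⊕3 = 0. Options: 16−2→G=2, 16−3→G=2, 16−5→G=1, 16−6→G=0, 16−7→G=0. Hits: 2.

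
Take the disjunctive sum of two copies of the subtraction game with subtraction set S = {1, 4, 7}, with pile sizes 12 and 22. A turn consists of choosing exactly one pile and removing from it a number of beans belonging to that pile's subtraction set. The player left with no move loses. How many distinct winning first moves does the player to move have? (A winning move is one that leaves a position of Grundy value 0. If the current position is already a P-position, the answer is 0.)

All piles use S = {1, 4, 7}:
n :  0  1  2  3  4  5  6  7  8  9 10 11 12 13 14 15 16 17 18 19 20 21 22
G :  0  1  0  1  2  0  1  2  0  1  0  1  2  0  1  2  0  1  0  1  2  0  1
Pile A: G(12) = 2.
Pile B: G(22) = 1.
Combined Grundy value = 2 ⊕ 1 = 3.
A winning move leaves total XOR = 0, i.e. changes one component's Grundy value g to g ⊕ X where X is the current total.
Pile A: need g' = 2⊕3 = 1. Options: 12−1→G=1, 12−4→G=0, 12−7→G=0. Hits: 1.
Pile B: need g' = 1⊕3 = 2. Options: 22−1→G=0, 22−4→G=0, 22−7→G=2. Hits: 1.

2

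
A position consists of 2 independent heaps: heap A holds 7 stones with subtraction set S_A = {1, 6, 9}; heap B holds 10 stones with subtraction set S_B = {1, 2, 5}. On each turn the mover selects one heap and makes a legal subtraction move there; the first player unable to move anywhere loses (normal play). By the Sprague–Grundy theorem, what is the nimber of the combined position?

Heap A, S = {1, 6, 9}:
n : 0 1 2 3 4 5 6 7
G : 0 1 0 1 0 1 2 0
G_A(7) = 0.
Heap B, S = {1, 2, 5}:
G(0) = 0
G(1) = mex{0} = 1
G(2) = mex{1,0} = 2
G(3) = mex{2,1} = 0
G(4) = mex{0,2} = 1
G(5) = mex{1,0,0} = 2
G(6) = mex{2,1,1} = 0
G(7) = mex{0,2,2} = 1
G(8) = mex{1,0,0} = 2
G(9) = mex{2,1,1} = 0
G(10) = mex{0,2,2} = 1
G_B(10) = 1.
Combined Grundy value = 0 ⊕ 1 = 1.

1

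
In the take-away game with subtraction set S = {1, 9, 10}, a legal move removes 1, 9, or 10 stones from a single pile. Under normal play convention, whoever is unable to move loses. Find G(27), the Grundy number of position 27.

n :  0  1  2  3  4  5  6  7  8  9 10 11 12 13 14 15 16 17 18 19 20 21 22 23 24 25 26 27
G :  0  1  0  1  0  1  0  1  0  1  2  3  2  3  2  3  2  3  2  0  1  0  1  0  1  0  1  0

0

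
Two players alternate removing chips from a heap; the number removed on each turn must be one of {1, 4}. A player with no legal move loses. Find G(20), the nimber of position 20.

0

G(0) = 0
G(1) = mex{0} = 1
G(2) = mex{1} = 0
G(3) = mex{0} = 1
G(4) = mex{1,0} = 2
G(5) = mex{2,1} = 0
G(6) = mex{0,0} = 1
G(7) = mex{1,1} = 0
G(8) = mex{0,2} = 1
G(9) = mex{1,0} = 2
G(10) = mex{2,1} = 0
G(11) = mex{0,0} = 1
G(12) = mex{1,1} = 0
G(13) = mex{0,2} = 1
G(14) = mex{1,0} = 2
G(15) = mex{2,1} = 0
G(16) = mex{0,0} = 1
G(17) = mex{1,1} = 0
G(18) = mex{0,2} = 1
G(19) = mex{1,0} = 2
G(20) = mex{2,1} = 0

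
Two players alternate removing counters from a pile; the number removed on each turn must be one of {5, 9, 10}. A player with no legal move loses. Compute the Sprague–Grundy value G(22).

1

n :  0  1  2  3  4  5  6  7  8  9 10 11 12 13 14 15 16 17 18 19 20 21 22
G :  0  0  0  0  0  1  1  1  1  1  2  2  2  2  2  0  0  0  0  0  1  1  1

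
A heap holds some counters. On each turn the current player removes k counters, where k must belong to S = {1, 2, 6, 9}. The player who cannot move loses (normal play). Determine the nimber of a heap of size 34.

3

n :  0  1  2  3  4  5  6  7  8  9 10 11 12 13 14 15 16 17 18 19 20 21 22 23 24 25 26 27 28 29 30 31 32 33 34
G :  0  1  2  0  1  2  3  0  1  2  0  1  2  3  0  1  2  0  1  2  3  0  1  2  0  1  2  3  0  1  2  0  1  2  3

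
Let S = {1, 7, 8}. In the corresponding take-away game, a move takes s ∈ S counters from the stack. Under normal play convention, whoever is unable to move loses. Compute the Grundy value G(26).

3

G(0) = 0
G(1) = mex{0} = 1
G(2) = mex{1} = 0
G(3) = mex{0} = 1
G(4) = mex{1} = 0
G(5) = mex{0} = 1
G(6) = mex{1} = 0
G(7) = mex{0,0} = 1
G(8) = mex{1,1,0} = 2
G(9) = mex{2,0,1} = 3
G(10) = mex{3,1,0} = 2
G(11) = mex{2,0,1} = 3
G(12) = mex{3,1,0} = 2
G(13) = mex{2,0,1} = 3
G(14) = mex{3,1,0} = 2
G(15) = mex{2,2,1} = 0
G(16) = mex{0,3,2} = 1
G(17) = mex{1,2,3} = 0
G(18) = mex{0,3,2} = 1
G(19) = mex{1,2,3} = 0
G(20) = mex{0,3,2} = 1
G(21) = mex{1,2,3} = 0
G(22) = mex{0,0,2} = 1
G(23) = mex{1,1,0} = 2
G(24) = mex{2,0,1} = 3
G(25) = mex{3,1,0} = 2
G(26) = mex{2,0,1} = 3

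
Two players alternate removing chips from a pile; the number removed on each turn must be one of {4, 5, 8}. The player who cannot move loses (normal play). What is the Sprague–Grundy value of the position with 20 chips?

2

G(0) = 0
G(1) = mex{} = 0
G(2) = mex{} = 0
G(3) = mex{} = 0
G(4) = mex{0} = 1
G(5) = mex{0,0} = 1
G(6) = mex{0,0} = 1
G(7) = mex{0,0} = 1
G(8) = mex{1,0,0} = 2
G(9) = mex{1,1,0} = 2
G(10) = mex{1,1,0} = 2
G(11) = mex{1,1,0} = 2
G(12) = mex{2,1,1} = 0
G(13) = mex{2,2,1} = 0
G(14) = mex{2,2,1} = 0
G(15) = mex{2,2,1} = 0
G(16) = mex{0,2,2} = 1
G(17) = mex{0,0,2} = 1
G(18) = mex{0,0,2} = 1
G(19) = mex{0,0,2} = 1
G(20) = mex{1,0,0} = 2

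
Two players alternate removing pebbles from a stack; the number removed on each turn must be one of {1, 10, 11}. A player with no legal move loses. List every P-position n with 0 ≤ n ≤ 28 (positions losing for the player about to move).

0, 2, 4, 6, 8, 20, 22, 24, 26, 28

n :  0  1  2  3  4  5  6  7  8  9 10 11 12 13 14 15 16 17 18 19 20 21 22 23 24 25 26 27 28
G :  0  1  0  1  0  1  0  1  0  1  2  3  2  3  2  3  2  3  2  3  0  1  0  1  0  1  0  1  0
P-positions are exactly the n with G(n) = 0.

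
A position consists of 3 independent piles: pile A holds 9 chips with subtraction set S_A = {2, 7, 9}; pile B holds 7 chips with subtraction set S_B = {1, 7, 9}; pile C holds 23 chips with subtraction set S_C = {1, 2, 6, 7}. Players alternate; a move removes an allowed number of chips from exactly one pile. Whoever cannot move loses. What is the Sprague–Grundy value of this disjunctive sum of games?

7

Pile A, S = {2, 7, 9}:
G(0) = 0
G(1) = mex{} = 0
G(2) = mex{0} = 1
G(3) = mex{0} = 1
G(4) = mex{1} = 0
G(5) = mex{1} = 0
G(6) = mex{0} = 1
G(7) = mex{0,0} = 1
G(8) = mex{1,0} = 2
G(9) = mex{1,1,0} = 2
G_A(9) = 2.
Pile B, S = {1, 7, 9}:
G(0) = 0
G(1) = mex{0} = 1
G(2) = mex{1} = 0
G(3) = mex{0} = 1
G(4) = mex{1} = 0
G(5) = mex{0} = 1
G(6) = mex{1} = 0
G(7) = mex{0,0} = 1
G_B(7) = 1.
Pile C, S = {1, 2, 6, 7}:
n :  0  1  2  3  4  5  6  7  8  9 10 11 12 13 14 15 16 17 18 19 20 21 22 23
G :  0  1  2  0  1  2  3  4  0  1  2  0  1  2  3  4  0  1  2  0  1  2  3  4
G_C(23) = 4.
Combined Grundy value = 2 ⊕ 1 ⊕ 4 = 7.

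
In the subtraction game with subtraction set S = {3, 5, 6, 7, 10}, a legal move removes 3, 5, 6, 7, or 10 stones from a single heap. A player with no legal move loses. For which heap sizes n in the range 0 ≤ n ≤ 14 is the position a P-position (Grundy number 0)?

0, 1, 2, 13, 14

n :  0  1  2  3  4  5  6  7  8  9 10 11 12 13 14
G :  0  0  0  1  1  1  2  2  2  3  3  3  4  0  0
P-positions are exactly the n with G(n) = 0.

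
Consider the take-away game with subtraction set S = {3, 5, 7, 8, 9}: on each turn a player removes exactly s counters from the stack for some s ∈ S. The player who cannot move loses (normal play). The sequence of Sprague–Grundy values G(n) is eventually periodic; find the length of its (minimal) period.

12

n :  0  1  2  3  4  5  6  7  8  9 10 11 12 13 14 15 16 17 18 19 20 21 22 23 24 25
G :  0  0  0  1  1  1  2  2  2  3  3  3  0  0  0  1  1  1  2  2  2  3  3  3  0  0
G(n+12) = G(n) holds for n = 0,…,8 (a full window of length max(S) = 9), so the sequence is purely periodic with period 12.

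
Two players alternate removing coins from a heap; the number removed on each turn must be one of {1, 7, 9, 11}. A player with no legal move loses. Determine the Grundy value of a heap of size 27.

1

G(0) = 0
G(1) = mex{0} = 1
G(2) = mex{1} = 0
G(3) = mex{0} = 1
G(4) = mex{1} = 0
G(5) = mex{0} = 1
G(6) = mex{1} = 0
G(7) = mex{0,0} = 1
G(8) = mex{1,1} = 0
G(9) = mex{0,0,0} = 1
G(10) = mex{1,1,1} = 0
G(11) = mex{0,0,0,0} = 1
G(12) = mex{1,1,1,1} = 0
G(13) = mex{0,0,0,0} = 1
G(14) = mex{1,1,1,1} = 0
G(15) = mex{0,0,0,0} = 1
G(16) = mex{1,1,1,1} = 0
G(17) = mex{0,0,0,0} = 1
G(18) = mex{1,1,1,1} = 0
G(19) = mex{0,0,0,0} = 1
G(20) = mex{1,1,1,1} = 0
G(21) = mex{0,0,0,0} = 1
G(22) = mex{1,1,1,1} = 0
G(23) = mex{0,0,0,0} = 1
G(24) = mex{1,1,1,1} = 0
G(25) = mex{0,0,0,0} = 1
G(26) = mex{1,1,1,1} = 0
G(27) = mex{0,0,0,0} = 1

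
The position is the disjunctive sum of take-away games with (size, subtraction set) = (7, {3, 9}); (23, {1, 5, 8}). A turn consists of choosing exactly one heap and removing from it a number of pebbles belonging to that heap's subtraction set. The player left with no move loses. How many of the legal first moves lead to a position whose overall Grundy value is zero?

Heap A, S = {3, 9}:
G(0) = 0
G(1) = mex{} = 0
G(2) = mex{} = 0
G(3) = mex{0} = 1
G(4) = mex{0} = 1
G(5) = mex{0} = 1
G(6) = mex{1} = 0
G(7) = mex{1} = 0
G_A(7) = 0.
Heap B, S = {1, 5, 8}:
G(0) = 0
G(1) = mex{0} = 1
G(2) = mex{1} = 0
G(3) = mex{0} = 1
G(4) = mex{1} = 0
G(5) = mex{0,0} = 1
G(6) = mex{1,1} = 0
G(7) = mex{0,0} = 1
G(8) = mex{1,1,0} = 2
G(9) = mex{2,0,1} = 3
G(10) = mex{3,1,0} = 2
G(11) = mex{2,0,1} = 3
G(12) = mex{3,1,0} = 2
G(13) = mex{2,2,1} = 0
G(14) = mex{0,3,0} = 1
G(15) = mex{1,2,1} = 0
G(16) = mex{0,3,2} = 1
G(17) = mex{1,2,3} = 0
G(18) = mex{0,0,2} = 1
G(19) = mex{1,1,3} = 0
G(20) = mex{0,0,2} = 1
G(21) = mex{1,1,0} = 2
G(22) = mex{2,0,1} = 3
G(23) = mex{3,1,0} = 2
G_B(23) = 2.
Combined Grundy value = 0 ⊕ 2 = 2.
A winning move leaves total XOR = 0, i.e. changes one component's Grundy value g to g ⊕ X where X is the current total.
Heap A: need g' = 0⊕2 = 2. Options: 7−3→G=1. Hits: 0.
Heap B: need g' = 2⊕2 = 0. Options: 23−1→G=3, 23−5→G=1, 23−8→G=0. Hits: 1.

1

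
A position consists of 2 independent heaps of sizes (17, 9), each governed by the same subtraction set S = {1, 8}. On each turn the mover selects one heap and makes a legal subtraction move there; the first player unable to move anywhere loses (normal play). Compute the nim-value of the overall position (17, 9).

2

All heaps use S = {1, 8}:
G(0) = 0
G(1) = mex{0} = 1
G(2) = mex{1} = 0
G(3) = mex{0} = 1
G(4) = mex{1} = 0
G(5) = mex{0} = 1
G(6) = mex{1} = 0
G(7) = mex{0} = 1
G(8) = mex{1,0} = 2
G(9) = mex{2,1} = 0
G(10) = mex{0,0} = 1
G(11) = mex{1,1} = 0
G(12) = mex{0,0} = 1
G(13) = mex{1,1} = 0
G(14) = mex{0,0} = 1
G(15) = mex{1,1} = 0
G(16) = mex{0,2} = 1
G(17) = mex{1,0} = 2
Heap A: G(17) = 2.
Heap B: G(9) = 0.
Combined Grundy value = 2 ⊕ 0 = 2.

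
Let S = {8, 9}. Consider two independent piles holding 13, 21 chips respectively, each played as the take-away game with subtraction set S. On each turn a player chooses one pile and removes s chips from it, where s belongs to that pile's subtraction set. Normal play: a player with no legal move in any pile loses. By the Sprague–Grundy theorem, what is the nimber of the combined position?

1

All piles use S = {8, 9}:
n :  0  1  2  3  4  5  6  7  8  9 10 11 12 13 14 15 16 17 18 19 20 21
G :  0  0  0  0  0  0  0  0  1  1  1  1  1  1  1  1  2  0  0  0  0  0
Pile A: G(13) = 1.
Pile B: G(21) = 0.
Combined Grundy value = 1 ⊕ 0 = 1.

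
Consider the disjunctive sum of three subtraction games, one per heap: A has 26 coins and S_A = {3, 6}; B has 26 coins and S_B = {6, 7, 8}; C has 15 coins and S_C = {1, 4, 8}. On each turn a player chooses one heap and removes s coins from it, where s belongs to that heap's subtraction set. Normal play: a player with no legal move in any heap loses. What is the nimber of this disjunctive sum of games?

1

Heap A, S = {3, 6}:
G(0) = 0
G(1) = mex{} = 0
G(2) = mex{} = 0
G(3) = mex{0} = 1
G(4) = mex{0} = 1
G(5) = mex{0} = 1
G(6) = mex{1,0} = 2
G(7) = mex{1,0} = 2
G(8) = mex{1,0} = 2
G(9) = mex{2,1} = 0
G(10) = mex{2,1} = 0
G(11) = mex{2,1} = 0
G(12) = mex{0,2} = 1
G(13) = mex{0,2} = 1
G(14) = mex{0,2} = 1
G(15) = mex{1,0} = 2
G(16) = mex{1,0} = 2
G(17) = mex{1,0} = 2
G(18) = mex{2,1} = 0
G(19) = mex{2,1} = 0
G(20) = mex{2,1} = 0
G(21) = mex{0,2} = 1
G(22) = mex{0,2} = 1
G(23) = mex{0,2} = 1
G(24) = mex{1,0} = 2
G(25) = mex{1,0} = 2
G(26) = mex{1,0} = 2
G_A(26) = 2.
Heap B, S = {6, 7, 8}:
n :  0  1  2  3  4  5  6  7  8  9 10 11 12 13 14 15 16 17 18 19 20 21 22 23 24 25 26
G :  0  0  0  0  0  0  1  1  1  1  1  1  2  2  0  0  0  0  0  0  1  1  1  1  1  1  2
G_B(26) = 2.
Heap C, S = {1, 4, 8}:
n :  0  1  2  3  4  5  6  7  8  9 10 11 12 13 14 15
G :  0  1  0  1  2  0  1  0  1  2  3  2  0  1  0  1
G_C(15) = 1.
Combined Grundy value = 2 ⊕ 2 ⊕ 1 = 1.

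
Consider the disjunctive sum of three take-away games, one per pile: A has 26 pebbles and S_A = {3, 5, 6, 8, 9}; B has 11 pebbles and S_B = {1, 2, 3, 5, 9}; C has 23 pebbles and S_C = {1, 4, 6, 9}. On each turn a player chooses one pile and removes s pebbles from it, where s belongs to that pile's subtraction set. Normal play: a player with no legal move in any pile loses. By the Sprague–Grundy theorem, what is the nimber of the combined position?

2

Pile A, S = {3, 5, 6, 8, 9}:
n :  0  1  2  3  4  5  6  7  8  9 10 11 12 13 14 15 16 17 18 19 20 21 22 23 24 25 26
G :  0  0  0  1  1  1  2  2  2  3  3  3  0  0  0  1  1  1  2  2  2  3  3  3  0  0  0
G_A(26) = 0.
Pile B, S = {1, 2, 3, 5, 9}:
n :  0  1  2  3  4  5  6  7  8  9 10 11
G :  0  1  2  3  0  1  2  3  0  1  2  3
G_B(11) = 3.
Pile C, S = {1, 4, 6, 9}:
G(0) = 0
G(1) = mex{0} = 1
G(2) = mex{1} = 0
G(3) = mex{0} = 1
G(4) = mex{1,0} = 2
G(5) = mex{2,1} = 0
G(6) = mex{0,0,0} = 1
G(7) = mex{1,1,1} = 0
G(8) = mex{0,2,0} = 1
G(9) = mex{1,0,1,0} = 2
G(10) = mex{2,1,2,1} = 0
G(11) = mex{0,0,0,0} = 1
G(12) = mex{1,1,1,1} = 0
G(13) = mex{0,2,0,2} = 1
G(14) = mex{1,0,1,0} = 2
G(15) = mex{2,1,2,1} = 0
G(16) = mex{0,0,0,0} = 1
G(17) = mex{1,1,1,1} = 0
G(18) = mex{0,2,0,2} = 1
G(19) = mex{1,0,1,0} = 2
G(20) = mex{2,1,2,1} = 0
G(21) = mex{0,0,0,0} = 1
G(22) = mex{1,1,1,1} = 0
G(23) = mex{0,2,0,2} = 1
G_C(23) = 1.
Combined Grundy value = 0 ⊕ 3 ⊕ 1 = 2.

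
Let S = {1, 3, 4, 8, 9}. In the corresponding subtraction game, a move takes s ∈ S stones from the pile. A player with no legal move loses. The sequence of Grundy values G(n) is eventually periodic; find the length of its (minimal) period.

12

n :  0  1  2  3  4  5  6  7  8  9 10 11 12 13 14 15 16 17 18 19 20 21 22 23 24 25
G :  0  1  0  1  2  3  2  0  1  4  3  2  0  1  0  1  2  3  2  0  1  4  3  2  0  1
G(n+12) = G(n) holds for n = 0,…,8 (a full window of length max(S) = 9), so the sequence is purely periodic with period 12.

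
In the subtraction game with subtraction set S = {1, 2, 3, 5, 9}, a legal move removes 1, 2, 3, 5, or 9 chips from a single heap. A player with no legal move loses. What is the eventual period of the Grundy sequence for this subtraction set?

4

n :  0  1  2  3  4  5  6  7  8  9 10 11 12 13 14
G :  0  1  2  3  0  1  2  3  0  1  2  3  0  1  2
G(n+4) = G(n) holds for n = 0,…,8 (a full window of length max(S) = 9), so the sequence is purely periodic with period 4.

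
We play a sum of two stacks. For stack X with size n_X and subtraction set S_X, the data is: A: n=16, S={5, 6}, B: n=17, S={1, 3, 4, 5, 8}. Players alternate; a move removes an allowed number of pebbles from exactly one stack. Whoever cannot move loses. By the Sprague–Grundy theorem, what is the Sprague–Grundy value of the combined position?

5

Stack A, S = {5, 6}:
G(0) = 0
G(1) = mex{} = 0
G(2) = mex{} = 0
G(3) = mex{} = 0
G(4) = mex{} = 0
G(5) = mex{0} = 1
G(6) = mex{0,0} = 1
G(7) = mex{0,0} = 1
G(8) = mex{0,0} = 1
G(9) = mex{0,0} = 1
G(10) = mex{1,0} = 2
G(11) = mex{1,1} = 0
G(12) = mex{1,1} = 0
G(13) = mex{1,1} = 0
G(14) = mex{1,1} = 0
G(15) = mex{2,1} = 0
G(16) = mex{0,2} = 1
G_A(16) = 1.
Stack B, S = {1, 3, 4, 5, 8}:
G(0) = 0
G(1) = mex{0} = 1
G(2) = mex{1} = 0
G(3) = mex{0,0} = 1
G(4) = mex{1,1,0} = 2
G(5) = mex{2,0,1,0} = 3
G(6) = mex{3,1,0,1} = 2
G(7) = mex{2,2,1,0} = 3
G(8) = mex{3,3,2,1,0} = 4
G(9) = mex{4,2,3,2,1} = 0
G(10) = mex{0,3,2,3,0} = 1
G(11) = mex{1,4,3,2,1} = 0
G(12) = mex{0,0,4,3,2} = 1
G(13) = mex{1,1,0,4,3} = 2
G(14) = mex{2,0,1,0,2} = 3
G(15) = mex{3,1,0,1,3} = 2
G(16) = mex{2,2,1,0,4} = 3
G(17) = mex{3,3,2,1,0} = 4
G_B(17) = 4.
Combined Grundy value = 1 ⊕ 4 = 5.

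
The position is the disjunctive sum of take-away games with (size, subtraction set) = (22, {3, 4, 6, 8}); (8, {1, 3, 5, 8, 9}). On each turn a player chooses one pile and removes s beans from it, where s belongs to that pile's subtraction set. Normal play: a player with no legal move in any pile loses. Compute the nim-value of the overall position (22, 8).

2

Pile A, S = {3, 4, 6, 8}:
G(0) = 0
G(1) = mex{} = 0
G(2) = mex{} = 0
G(3) = mex{0} = 1
G(4) = mex{0,0} = 1
G(5) = mex{0,0} = 1
G(6) = mex{1,0,0} = 2
G(7) = mex{1,1,0} = 2
G(8) = mex{1,1,0,0} = 2
G(9) = mex{2,1,1,0} = 3
G(10) = mex{2,2,1,0} = 3
G(11) = mex{2,2,1,1} = 0
G(12) = mex{3,2,2,1} = 0
G(13) = mex{3,3,2,1} = 0
G(14) = mex{0,3,2,2} = 1
G(15) = mex{0,0,3,2} = 1
G(16) = mex{0,0,3,2} = 1
G(17) = mex{1,0,0,3} = 2
G(18) = mex{1,1,0,3} = 2
G(19) = mex{1,1,0,0} = 2
G(20) = mex{2,1,1,0} = 3
G(21) = mex{2,2,1,0} = 3
G(22) = mex{2,2,1,1} = 0
G_A(22) = 0.
Pile B, S = {1, 3, 5, 8, 9}:
n : 0 1 2 3 4 5 6 7 8
G : 0 1 0 1 0 1 0 1 2
G_B(8) = 2.
Combined Grundy value = 0 ⊕ 2 = 2.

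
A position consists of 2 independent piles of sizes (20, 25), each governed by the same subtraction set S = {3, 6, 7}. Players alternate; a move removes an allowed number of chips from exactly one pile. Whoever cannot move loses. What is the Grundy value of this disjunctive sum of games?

1

All piles use S = {3, 6, 7}:
G(0) = 0
G(1) = mex{} = 0
G(2) = mex{} = 0
G(3) = mex{0} = 1
G(4) = mex{0} = 1
G(5) = mex{0} = 1
G(6) = mex{1,0} = 2
G(7) = mex{1,0,0} = 2
G(8) = mex{1,0,0} = 2
G(9) = mex{2,1,0} = 3
G(10) = mex{2,1,1} = 0
G(11) = mex{2,1,1} = 0
G(12) = mex{3,2,1} = 0
G(13) = mex{0,2,2} = 1
G(14) = mex{0,2,2} = 1
G(15) = mex{0,3,2} = 1
G(16) = mex{1,0,3} = 2
G(17) = mex{1,0,0} = 2
G(18) = mex{1,0,0} = 2
G(19) = mex{2,1,0} = 3
G(20) = mex{2,1,1} = 0
G(21) = mex{2,1,1} = 0
G(22) = mex{3,2,1} = 0
G(23) = mex{0,2,2} = 1
G(24) = mex{0,2,2} = 1
G(25) = mex{0,3,2} = 1
Pile A: G(20) = 0.
Pile B: G(25) = 1.
Combined Grundy value = 0 ⊕ 1 = 1.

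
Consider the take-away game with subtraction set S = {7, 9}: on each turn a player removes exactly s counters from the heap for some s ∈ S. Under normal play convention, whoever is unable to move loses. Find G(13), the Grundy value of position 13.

G(0) = 0
G(1) = mex{} = 0
G(2) = mex{} = 0
G(3) = mex{} = 0
G(4) = mex{} = 0
G(5) = mex{} = 0
G(6) = mex{} = 0
G(7) = mex{0} = 1
G(8) = mex{0} = 1
G(9) = mex{0,0} = 1
G(10) = mex{0,0} = 1
G(11) = mex{0,0} = 1
G(12) = mex{0,0} = 1
G(13) = mex{0,0} = 1

1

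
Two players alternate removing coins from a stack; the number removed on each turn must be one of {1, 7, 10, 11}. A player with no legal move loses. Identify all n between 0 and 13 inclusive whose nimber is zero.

0, 2, 4, 6, 8

G(0) = 0
G(1) = mex{0} = 1
G(2) = mex{1} = 0
G(3) = mex{0} = 1
G(4) = mex{1} = 0
G(5) = mex{0} = 1
G(6) = mex{1} = 0
G(7) = mex{0,0} = 1
G(8) = mex{1,1} = 0
G(9) = mex{0,0} = 1
G(10) = mex{1,1,0} = 2
G(11) = mex{2,0,1,0} = 3
G(12) = mex{3,1,0,1} = 2
G(13) = mex{2,0,1,0} = 3
P-positions are exactly the n with G(n) = 0.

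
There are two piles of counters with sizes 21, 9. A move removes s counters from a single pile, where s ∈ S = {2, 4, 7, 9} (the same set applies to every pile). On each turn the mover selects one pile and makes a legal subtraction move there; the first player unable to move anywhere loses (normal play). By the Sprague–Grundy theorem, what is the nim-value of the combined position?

6

All piles use S = {2, 4, 7, 9}:
n :  0  1  2  3  4  5  6  7  8  9 10 11 12 13 14 15 16 17 18 19 20 21
G :  0  0  1  1  2  2  0  3  1  4  2  0  0  1  1  2  2  0  3  1  4  2
Pile A: G(21) = 2.
Pile B: G(9) = 4.
Combined Grundy value = 2 ⊕ 4 = 6.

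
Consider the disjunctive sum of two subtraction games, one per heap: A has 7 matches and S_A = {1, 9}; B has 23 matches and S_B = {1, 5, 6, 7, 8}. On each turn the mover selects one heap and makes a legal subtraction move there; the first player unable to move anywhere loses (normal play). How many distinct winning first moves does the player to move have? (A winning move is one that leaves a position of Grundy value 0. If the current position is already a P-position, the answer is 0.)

2

Heap A, S = {1, 9}:
G(0) = 0
G(1) = mex{0} = 1
G(2) = mex{1} = 0
G(3) = mex{0} = 1
G(4) = mex{1} = 0
G(5) = mex{0} = 1
G(6) = mex{1} = 0
G(7) = mex{0} = 1
G_A(7) = 1.
Heap B, S = {1, 5, 6, 7, 8}:
G(0) = 0
G(1) = mex{0} = 1
G(2) = mex{1} = 0
G(3) = mex{0} = 1
G(4) = mex{1} = 0
G(5) = mex{0,0} = 1
G(6) = mex{1,1,0} = 2
G(7) = mex{2,0,1,0} = 3
G(8) = mex{3,1,0,1,0} = 2
G(9) = mex{2,0,1,0,1} = 3
G(10) = mex{3,1,0,1,0} = 2
G(11) = mex{2,2,1,0,1} = 3
G(12) = mex{3,3,2,1,0} = 4
G(13) = mex{4,2,3,2,1} = 0
G(14) = mex{0,3,2,3,2} = 1
G(15) = mex{1,2,3,2,3} = 0
G(16) = mex{0,3,2,3,2} = 1
G(17) = mex{1,4,3,2,3} = 0
G(18) = mex{0,0,4,3,2} = 1
G(19) = mex{1,1,0,4,3} = 2
G(20) = mex{2,0,1,0,4} = 3
G(21) = mex{3,1,0,1,0} = 2
G(22) = mex{2,0,1,0,1} = 3
G(23) = mex{3,1,0,1,0} = 2
G_B(23) = 2.
Combined Grundy value = 1 ⊕ 2 = 3.
A winning move leaves total XOR = 0, i.e. changes one component's Grundy value g to g ⊕ X where X is the current total.
Heap A: need g' = 1⊕3 = 2. Options: 7−1→G=0. Hits: 0.
Heap B: need g' = 2⊕3 = 1. Options: 23−1→G=3, 23−5→G=1, 23−6→G=0, 23−7→G=1, 23−8→G=0. Hits: 2.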